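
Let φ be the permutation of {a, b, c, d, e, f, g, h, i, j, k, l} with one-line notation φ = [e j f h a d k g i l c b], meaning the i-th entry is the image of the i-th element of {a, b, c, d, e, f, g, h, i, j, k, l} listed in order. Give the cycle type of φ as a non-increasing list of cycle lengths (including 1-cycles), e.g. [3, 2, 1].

[6, 3, 2, 1]

The disjoint cycles are (a, e)(b, j, l)(c, f, d, h, g, k)(i), with lengths 6, 3, 2, 1 in non-increasing order.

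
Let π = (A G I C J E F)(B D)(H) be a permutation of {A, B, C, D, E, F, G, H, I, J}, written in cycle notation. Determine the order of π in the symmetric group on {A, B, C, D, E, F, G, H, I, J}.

14

The disjoint cycles have lengths 7, 2, 1.
The order is lcm(7, 2) = 14.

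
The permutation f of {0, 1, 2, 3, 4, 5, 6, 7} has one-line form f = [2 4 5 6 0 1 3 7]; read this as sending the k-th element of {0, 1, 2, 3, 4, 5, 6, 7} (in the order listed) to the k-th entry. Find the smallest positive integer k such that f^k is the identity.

10

The disjoint-cycle form of f has cycle lengths 5, 2, 1.
Since disjoint cycles commute, ord(f) = lcm(5, 2) = 10.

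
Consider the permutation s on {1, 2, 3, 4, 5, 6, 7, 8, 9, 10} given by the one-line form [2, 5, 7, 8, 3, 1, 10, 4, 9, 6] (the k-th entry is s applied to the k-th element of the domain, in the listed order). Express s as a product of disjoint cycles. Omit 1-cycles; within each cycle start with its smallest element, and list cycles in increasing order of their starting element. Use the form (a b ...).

(1 2 5 3 7 10 6)(4 8)

From 1: 1 → 2 → 5 → 3 → 7 → 10 → 6 → 1, closing the cycle (1 2 5 3 7 10 6).
Continuing from each remaining unvisited element yields (1 2 5 3 7 10 6)(4 8).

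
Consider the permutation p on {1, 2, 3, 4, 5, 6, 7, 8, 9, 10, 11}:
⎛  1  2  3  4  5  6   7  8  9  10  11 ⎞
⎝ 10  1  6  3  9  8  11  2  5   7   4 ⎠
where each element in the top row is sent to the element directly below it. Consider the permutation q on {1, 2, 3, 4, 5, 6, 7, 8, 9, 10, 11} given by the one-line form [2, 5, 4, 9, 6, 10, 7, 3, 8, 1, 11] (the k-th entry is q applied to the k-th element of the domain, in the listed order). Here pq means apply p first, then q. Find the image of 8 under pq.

5

First apply p: p(8) = 2, then q(2) = 5. Thus (pq)(8) = 5.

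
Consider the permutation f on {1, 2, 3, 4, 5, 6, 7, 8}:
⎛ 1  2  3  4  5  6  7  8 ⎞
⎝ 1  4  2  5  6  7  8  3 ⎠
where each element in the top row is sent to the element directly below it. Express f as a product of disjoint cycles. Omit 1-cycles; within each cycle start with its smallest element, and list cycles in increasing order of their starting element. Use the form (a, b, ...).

(2, 4, 5, 6, 7, 8, 3)

From 2: 2 → 4 → 5 → 6 → 7 → 8 → 3 → 2, closing the cycle (2, 4, 5, 6, 7, 8, 3).
Repeating from the next unused element and collecting all non-trivial cycles gives (2, 4, 5, 6, 7, 8, 3).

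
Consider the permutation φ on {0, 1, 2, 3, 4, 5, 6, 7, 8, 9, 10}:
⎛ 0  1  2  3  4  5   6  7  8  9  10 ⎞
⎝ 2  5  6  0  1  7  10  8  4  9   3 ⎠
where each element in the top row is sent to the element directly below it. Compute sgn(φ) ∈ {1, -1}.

In disjoint-cycle form the cycle lengths are 5, 5, 1.
A cycle is odd iff its length is even; φ has 0 even-length cycles, so sgn(φ) = (−1)^0 and φ is even.

1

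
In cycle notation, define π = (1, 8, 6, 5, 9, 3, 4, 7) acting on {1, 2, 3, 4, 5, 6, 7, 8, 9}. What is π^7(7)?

7 lies in the 8-cycle (1, 8, 6, 5, 9, 3, 4, 7).
Stepping 7 places around the cycle: 7 → 1 → 8 → 6 → 5 → 9 → 3 → 4.

4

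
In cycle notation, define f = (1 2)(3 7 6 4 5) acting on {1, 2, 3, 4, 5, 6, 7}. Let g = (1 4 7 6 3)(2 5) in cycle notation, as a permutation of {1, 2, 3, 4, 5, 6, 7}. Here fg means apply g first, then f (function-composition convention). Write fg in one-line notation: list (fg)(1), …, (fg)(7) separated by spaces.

For each element, apply g then f: 1 → 4 → 5; 2 → 5 → 3; 3 → 1 → 2; 4 → 7 → 6; 5 → 2 → 1; 6 → 3 → 7; 7 → 6 → 4.
So fg in one-line form is 5 3 2 6 1 7 4.

5 3 2 6 1 7 4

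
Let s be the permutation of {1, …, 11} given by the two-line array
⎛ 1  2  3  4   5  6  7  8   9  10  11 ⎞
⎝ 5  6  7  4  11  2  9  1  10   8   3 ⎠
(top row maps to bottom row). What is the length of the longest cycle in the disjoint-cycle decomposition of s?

Decomposing into disjoint cycles gives (1 5 11 3 7 9 10 8)(2 6); the longest has length 8.

8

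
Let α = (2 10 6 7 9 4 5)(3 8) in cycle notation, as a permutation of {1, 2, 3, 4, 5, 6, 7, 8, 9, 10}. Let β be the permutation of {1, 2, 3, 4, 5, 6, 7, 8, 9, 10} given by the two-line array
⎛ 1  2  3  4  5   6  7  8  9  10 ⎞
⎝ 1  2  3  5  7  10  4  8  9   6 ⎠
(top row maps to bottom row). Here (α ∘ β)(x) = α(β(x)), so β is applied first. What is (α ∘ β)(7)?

First apply β: β(7) = 4, then α(4) = 5. Thus (α ∘ β)(7) = 5.

5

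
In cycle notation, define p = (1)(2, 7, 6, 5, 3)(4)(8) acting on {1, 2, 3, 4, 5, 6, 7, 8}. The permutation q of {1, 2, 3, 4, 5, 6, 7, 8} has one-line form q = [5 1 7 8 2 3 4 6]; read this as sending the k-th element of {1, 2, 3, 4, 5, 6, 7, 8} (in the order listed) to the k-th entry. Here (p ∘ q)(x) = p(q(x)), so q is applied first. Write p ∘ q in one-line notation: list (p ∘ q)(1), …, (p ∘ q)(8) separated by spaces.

3 1 6 8 7 2 4 5

(p ∘ q)(x) = p(q(x)). Computing each image: p(q(1)) = p(5) = 3, p(q(2)) = p(1) = 1, p(q(3)) = p(7) = 6, p(q(4)) = p(8) = 8, p(q(5)) = p(2) = 7, p(q(6)) = p(3) = 2, p(q(7)) = p(4) = 4, p(q(8)) = p(6) = 5.
Hence p ∘ q = [3 1 6 8 7 2 4 5].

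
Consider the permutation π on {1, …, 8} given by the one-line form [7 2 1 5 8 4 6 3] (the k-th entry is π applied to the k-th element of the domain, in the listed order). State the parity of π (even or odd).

even

In disjoint-cycle form the cycle lengths are 7, 1.
A cycle of length ℓ contributes ℓ−1 transpositions, so π is a product of 6 transpositions — even.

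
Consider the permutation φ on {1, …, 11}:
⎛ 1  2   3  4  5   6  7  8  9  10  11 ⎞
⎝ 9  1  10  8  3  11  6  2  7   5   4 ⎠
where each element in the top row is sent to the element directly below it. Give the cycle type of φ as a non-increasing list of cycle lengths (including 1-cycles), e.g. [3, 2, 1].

The disjoint cycles are (1, 9, 7, 6, 11, 4, 8, 2)(3, 10, 5), with lengths 8, 3 in non-increasing order.

[8, 3]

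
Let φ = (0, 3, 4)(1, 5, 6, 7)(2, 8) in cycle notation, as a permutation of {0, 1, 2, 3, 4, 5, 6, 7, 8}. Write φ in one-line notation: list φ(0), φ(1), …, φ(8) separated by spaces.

3 5 8 4 0 6 7 1 2

Each element maps to the next entry in its cycle (wrapping to the front): 0↦3, 1↦5, 2↦8, 3↦4, 4↦0, 5↦6, 6↦7, 7↦1, 8↦2.
Listing these in domain order gives 3 5 8 4 0 6 7 1 2.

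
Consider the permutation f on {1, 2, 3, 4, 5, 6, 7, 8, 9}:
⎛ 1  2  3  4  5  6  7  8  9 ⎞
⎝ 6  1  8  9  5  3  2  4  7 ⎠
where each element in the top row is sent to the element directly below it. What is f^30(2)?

9

Tracing 2 → 1 → … returns to 2 after 8 steps, so 2 lies in an 8-cycle (1, 6, 3, 8, 4, 9, 7, 2).
Since the cycle has length 8, f^30 acts on it the same as f^6 (30 mod 8 = 6).
Stepping 6 places around the cycle: 2 → 1 → 6 → 3 → 8 → 4 → 9.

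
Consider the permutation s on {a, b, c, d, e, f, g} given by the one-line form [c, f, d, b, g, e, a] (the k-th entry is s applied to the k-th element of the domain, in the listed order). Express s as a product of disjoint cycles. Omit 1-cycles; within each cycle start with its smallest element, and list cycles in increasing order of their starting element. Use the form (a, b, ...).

Iterating s from a gives a → c → d → b → f → e → g → a; that is the 7-cycle (a, c, d, b, f, e, g).
Repeating from the next unused element and collecting all non-trivial cycles gives (a, c, d, b, f, e, g).

(a, c, d, b, f, e, g)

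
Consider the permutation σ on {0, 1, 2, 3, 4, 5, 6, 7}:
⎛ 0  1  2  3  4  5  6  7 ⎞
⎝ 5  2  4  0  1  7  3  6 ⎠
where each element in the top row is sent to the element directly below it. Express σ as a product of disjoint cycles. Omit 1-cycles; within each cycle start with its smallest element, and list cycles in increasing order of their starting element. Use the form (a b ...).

From 0: 0 → 5 → 7 → 6 → 3 → 0, closing the cycle (0 5 7 6 3).
Repeating from the next unused element and collecting all non-trivial cycles gives (0 5 7 6 3)(1 2 4).

(0 5 7 6 3)(1 2 4)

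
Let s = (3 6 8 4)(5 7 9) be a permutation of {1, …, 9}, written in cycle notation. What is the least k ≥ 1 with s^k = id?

12

The disjoint cycles have lengths 4, 3, 1, 1.
The order is lcm(4, 3) = 12.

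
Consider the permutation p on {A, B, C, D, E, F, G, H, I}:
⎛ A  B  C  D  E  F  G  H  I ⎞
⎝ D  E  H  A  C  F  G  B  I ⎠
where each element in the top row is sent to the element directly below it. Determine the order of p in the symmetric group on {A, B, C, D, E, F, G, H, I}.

Decomposing into disjoint cycles gives cycle lengths 4, 2, 1, 1, 1.
Since disjoint cycles commute, ord(p) = lcm(4, 2) = 4.

4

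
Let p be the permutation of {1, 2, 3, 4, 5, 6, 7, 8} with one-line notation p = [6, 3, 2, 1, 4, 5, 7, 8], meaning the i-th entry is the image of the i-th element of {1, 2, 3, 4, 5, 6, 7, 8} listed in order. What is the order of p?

4

Decomposing into disjoint cycles gives cycle lengths 4, 2, 1, 1.
The order of p is the least common multiple of its cycle lengths: lcm(4, 2) = 4.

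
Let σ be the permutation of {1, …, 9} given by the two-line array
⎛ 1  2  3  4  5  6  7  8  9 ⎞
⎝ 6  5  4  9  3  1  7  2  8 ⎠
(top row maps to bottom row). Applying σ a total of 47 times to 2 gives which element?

Tracing 2 → 5 → … returns to 2 after 6 steps, so 2 lies in a 6-cycle (2, 5, 3, 4, 9, 8).
Powers repeat with period 6 on this cycle, and 47 mod 6 = 5, so σ^47(2) = σ^5(2).
Advancing 5 steps from 2: 2 → 5 → 3 → 4 → 9 → 8.

8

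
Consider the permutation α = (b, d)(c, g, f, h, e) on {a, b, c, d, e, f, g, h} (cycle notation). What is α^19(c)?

e

c lies in the 5-cycle (c, g, f, h, e).
On a 5-cycle, α^5 is the identity, so α^19 = α^4 there (19 ≡ 4 mod 5).
Advancing 4 steps from c: c → g → f → h → e.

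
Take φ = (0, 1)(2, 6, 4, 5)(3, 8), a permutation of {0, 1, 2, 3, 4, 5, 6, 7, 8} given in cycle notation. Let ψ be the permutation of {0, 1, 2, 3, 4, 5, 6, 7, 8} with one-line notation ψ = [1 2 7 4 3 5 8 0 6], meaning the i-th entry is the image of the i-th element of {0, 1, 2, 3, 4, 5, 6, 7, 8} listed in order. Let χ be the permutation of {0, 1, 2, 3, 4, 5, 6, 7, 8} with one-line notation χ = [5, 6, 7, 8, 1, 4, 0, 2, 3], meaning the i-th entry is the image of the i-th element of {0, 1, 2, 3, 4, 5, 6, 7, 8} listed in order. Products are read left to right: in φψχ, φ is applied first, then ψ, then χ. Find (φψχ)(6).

8

(φψχ)(6) = χ(ψ(φ(6))). φ(6) = 4, then ψ(4) = 3, then χ(3) = 8, so the result is 8.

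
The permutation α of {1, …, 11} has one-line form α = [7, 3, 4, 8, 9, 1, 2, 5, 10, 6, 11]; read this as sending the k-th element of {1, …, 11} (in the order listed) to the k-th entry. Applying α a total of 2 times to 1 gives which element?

Tracing 1 → 7 → … returns to 1 after 10 steps, so 1 lies in a 10-cycle (1 7 2 3 4 8 5 9 10 6).
Advancing 2 steps from 1: 1 → 7 → 2.

2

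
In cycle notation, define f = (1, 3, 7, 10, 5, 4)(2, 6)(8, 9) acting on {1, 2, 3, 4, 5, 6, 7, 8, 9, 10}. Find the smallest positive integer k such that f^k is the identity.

The cycle type of f is (6, 2, 2).
Since disjoint cycles commute, ord(f) = lcm(6, 2, 2) = 6.

6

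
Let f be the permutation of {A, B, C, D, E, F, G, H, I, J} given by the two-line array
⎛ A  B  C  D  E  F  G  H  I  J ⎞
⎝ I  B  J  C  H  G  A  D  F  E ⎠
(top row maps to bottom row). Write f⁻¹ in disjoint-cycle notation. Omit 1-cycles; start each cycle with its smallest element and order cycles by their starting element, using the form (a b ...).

The cycle decomposition of f is (A I F G)(C J E H D).
Reversing each cycle (and rotating so the smallest element leads) gives f⁻¹ = (A G F I)(C D H E J).

(A G F I)(C D H E J)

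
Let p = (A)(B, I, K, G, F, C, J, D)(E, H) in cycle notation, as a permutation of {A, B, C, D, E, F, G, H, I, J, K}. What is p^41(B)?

B lies in the 8-cycle (B, I, K, G, F, C, J, D).
Since the cycle has length 8, p^41 acts on it the same as p^1 (41 mod 8 = 1).
Stepping 1 place around the cycle: B → I.

I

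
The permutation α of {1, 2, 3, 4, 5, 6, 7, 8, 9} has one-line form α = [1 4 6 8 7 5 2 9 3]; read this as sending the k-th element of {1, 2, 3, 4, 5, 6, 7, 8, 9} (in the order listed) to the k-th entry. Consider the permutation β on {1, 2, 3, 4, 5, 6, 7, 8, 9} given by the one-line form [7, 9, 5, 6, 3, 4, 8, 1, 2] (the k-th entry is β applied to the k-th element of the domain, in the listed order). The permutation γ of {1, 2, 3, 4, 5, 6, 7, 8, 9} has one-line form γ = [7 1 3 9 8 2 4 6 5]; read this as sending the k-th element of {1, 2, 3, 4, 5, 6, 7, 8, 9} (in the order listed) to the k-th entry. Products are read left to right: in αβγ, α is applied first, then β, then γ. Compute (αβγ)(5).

6

Chase 5: α(5) = 7; β(7) = 8; γ(8) = 6. Hence (αβγ)(5) = 6.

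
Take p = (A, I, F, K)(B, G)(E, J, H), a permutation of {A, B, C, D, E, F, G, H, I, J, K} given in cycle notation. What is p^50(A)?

A lies in the 4-cycle (A, I, F, K).
On a 4-cycle, p^4 is the identity, so p^50 = p^2 there (50 ≡ 2 mod 4).
Advancing 2 steps from A: A → I → F.

F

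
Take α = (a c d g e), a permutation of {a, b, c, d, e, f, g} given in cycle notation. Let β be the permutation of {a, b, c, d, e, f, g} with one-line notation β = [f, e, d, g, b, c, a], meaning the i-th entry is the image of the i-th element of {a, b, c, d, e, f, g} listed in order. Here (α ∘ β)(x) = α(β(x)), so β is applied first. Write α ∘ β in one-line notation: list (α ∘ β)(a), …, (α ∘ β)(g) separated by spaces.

(α ∘ β)(x) = α(β(x)). Computing each image: α(β(a)) = α(f) = f, α(β(b)) = α(e) = a, α(β(c)) = α(d) = g, α(β(d)) = α(g) = e, α(β(e)) = α(b) = b, α(β(f)) = α(c) = d, α(β(g)) = α(a) = c.
Hence α ∘ β = [f a g e b d c].

f a g e b d c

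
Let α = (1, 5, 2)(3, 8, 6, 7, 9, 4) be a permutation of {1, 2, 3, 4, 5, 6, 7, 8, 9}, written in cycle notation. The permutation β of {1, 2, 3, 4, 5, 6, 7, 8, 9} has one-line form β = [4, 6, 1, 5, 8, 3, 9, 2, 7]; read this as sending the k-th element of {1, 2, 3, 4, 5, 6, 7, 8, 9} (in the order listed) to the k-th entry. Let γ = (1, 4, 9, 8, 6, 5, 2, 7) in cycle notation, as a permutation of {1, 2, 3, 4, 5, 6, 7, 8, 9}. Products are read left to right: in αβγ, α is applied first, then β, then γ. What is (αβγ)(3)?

7

Chase 3: α(3) = 8; β(8) = 2; γ(2) = 7. Hence (αβγ)(3) = 7.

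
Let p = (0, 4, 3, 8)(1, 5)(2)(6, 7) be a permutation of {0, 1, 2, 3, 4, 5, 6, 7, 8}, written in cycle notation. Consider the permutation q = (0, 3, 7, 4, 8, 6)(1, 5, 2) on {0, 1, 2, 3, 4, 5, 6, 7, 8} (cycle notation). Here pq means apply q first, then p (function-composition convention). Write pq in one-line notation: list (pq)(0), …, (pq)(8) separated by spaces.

8 1 5 6 0 2 4 3 7

(pq)(x) = p(q(x)). Computing each image: p(q(0)) = p(3) = 8, p(q(1)) = p(5) = 1, p(q(2)) = p(1) = 5, p(q(3)) = p(7) = 6, p(q(4)) = p(8) = 0, p(q(5)) = p(2) = 2, p(q(6)) = p(0) = 4, p(q(7)) = p(4) = 3, p(q(8)) = p(6) = 7.
Hence pq = [8 1 5 6 0 2 4 3 7].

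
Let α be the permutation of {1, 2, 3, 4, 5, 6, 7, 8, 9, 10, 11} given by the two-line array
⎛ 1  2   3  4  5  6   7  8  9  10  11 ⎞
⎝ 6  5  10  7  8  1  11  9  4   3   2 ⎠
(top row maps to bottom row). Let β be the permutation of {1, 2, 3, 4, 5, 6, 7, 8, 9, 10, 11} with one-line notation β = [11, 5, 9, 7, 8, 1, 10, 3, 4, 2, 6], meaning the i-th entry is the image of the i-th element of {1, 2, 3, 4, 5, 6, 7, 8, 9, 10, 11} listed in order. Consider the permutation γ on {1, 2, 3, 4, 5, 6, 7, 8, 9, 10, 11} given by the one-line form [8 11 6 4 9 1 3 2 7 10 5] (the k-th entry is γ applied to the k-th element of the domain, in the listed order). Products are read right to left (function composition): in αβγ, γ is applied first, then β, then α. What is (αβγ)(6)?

Apply the permutations in order: γ(6) = 1, then β(1) = 11, then α(11) = 2. So (αβγ)(6) = 2.

2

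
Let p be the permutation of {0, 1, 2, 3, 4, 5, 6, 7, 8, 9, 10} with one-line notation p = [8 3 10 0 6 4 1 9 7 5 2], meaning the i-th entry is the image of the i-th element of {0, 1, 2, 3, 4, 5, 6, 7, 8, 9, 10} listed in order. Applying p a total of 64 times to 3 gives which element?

Tracing 3 → 0 → … returns to 3 after 9 steps, so 3 lies in a 9-cycle (0, 8, 7, 9, 5, 4, 6, 1, 3).
Since the cycle has length 9, p^64 acts on it the same as p^1 (64 mod 9 = 1).
Stepping 1 place around the cycle: 3 → 0.

0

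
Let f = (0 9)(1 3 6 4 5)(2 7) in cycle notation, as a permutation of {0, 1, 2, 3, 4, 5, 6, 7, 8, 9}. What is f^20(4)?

4

4 lies in the 5-cycle (1 3 6 4 5).
Since the cycle has length 5, f^20 acts on it the same as f^0 (20 mod 5 = 0).
So f^20(4) = 4.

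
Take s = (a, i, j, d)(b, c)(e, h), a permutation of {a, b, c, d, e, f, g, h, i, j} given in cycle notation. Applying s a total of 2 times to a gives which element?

a lies in the 4-cycle (a, i, j, d).
Stepping 2 places around the cycle: a → i → j.

j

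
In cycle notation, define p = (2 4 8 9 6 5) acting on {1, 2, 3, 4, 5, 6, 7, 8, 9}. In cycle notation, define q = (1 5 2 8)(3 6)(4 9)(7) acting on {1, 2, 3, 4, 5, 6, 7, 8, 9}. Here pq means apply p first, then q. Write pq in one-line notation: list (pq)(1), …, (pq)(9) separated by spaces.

For each element, apply p then q: 1 → 1 → 5; 2 → 4 → 9; 3 → 3 → 6; 4 → 8 → 1; 5 → 2 → 8; 6 → 5 → 2; 7 → 7 → 7; 8 → 9 → 4; 9 → 6 → 3.
So pq in one-line form is 5 9 6 1 8 2 7 4 3.

5 9 6 1 8 2 7 4 3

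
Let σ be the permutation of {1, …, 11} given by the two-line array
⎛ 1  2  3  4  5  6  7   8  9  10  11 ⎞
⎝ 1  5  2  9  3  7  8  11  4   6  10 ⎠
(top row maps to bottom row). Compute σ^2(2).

3

Tracing 2 → 5 → … returns to 2 after 3 steps, so 2 lies in a 3-cycle (2 5 3).
Stepping 2 places around the cycle: 2 → 5 → 3.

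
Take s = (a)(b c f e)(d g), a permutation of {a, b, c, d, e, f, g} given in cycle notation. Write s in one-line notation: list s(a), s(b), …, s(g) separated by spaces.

a c f g b e d

Each element maps to the next entry in its cycle (wrapping to the front): a→a, b→c, c→f, d→g, e→b, f→e, g→d.
So the one-line form is a c f g b e d.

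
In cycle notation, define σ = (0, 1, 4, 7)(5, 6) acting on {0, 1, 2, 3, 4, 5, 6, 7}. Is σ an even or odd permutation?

The cycle lengths are 4, 2, 1, 1.
A cycle is odd iff its length is even; σ has 2 even-length cycles, so sgn(σ) = (−1)^2 and σ is even.

even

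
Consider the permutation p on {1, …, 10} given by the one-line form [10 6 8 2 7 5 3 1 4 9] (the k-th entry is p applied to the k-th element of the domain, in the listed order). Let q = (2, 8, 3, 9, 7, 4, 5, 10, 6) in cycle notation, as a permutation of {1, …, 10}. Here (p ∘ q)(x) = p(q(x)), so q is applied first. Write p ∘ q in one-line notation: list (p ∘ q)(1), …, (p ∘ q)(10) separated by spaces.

(p ∘ q)(x) = p(q(x)). Computing each image: p(q(1)) = p(1) = 10, p(q(2)) = p(8) = 1, p(q(3)) = p(9) = 4, p(q(4)) = p(5) = 7, p(q(5)) = p(10) = 9, p(q(6)) = p(2) = 6, p(q(7)) = p(4) = 2, p(q(8)) = p(3) = 8, p(q(9)) = p(7) = 3, p(q(10)) = p(6) = 5.
Hence p ∘ q = [10 1 4 7 9 6 2 8 3 5].

10 1 4 7 9 6 2 8 3 5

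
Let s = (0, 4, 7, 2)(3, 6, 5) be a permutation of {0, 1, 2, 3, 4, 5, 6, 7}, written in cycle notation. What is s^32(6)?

3

6 lies in the 3-cycle (3, 6, 5).
Since the cycle has length 3, s^32 acts on it the same as s^2 (32 mod 3 = 2).
Stepping 2 places around the cycle: 6 → 5 → 3.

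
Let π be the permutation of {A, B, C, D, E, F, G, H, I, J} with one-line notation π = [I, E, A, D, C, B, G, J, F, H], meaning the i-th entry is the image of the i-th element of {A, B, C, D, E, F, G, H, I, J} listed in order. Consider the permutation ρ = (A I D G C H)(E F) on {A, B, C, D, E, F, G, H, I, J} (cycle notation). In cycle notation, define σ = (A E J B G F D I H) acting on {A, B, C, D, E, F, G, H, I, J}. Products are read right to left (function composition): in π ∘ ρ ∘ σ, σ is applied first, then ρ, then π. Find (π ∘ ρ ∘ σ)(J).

E

Chase J: σ(J) = B; ρ(B) = B; π(B) = E. Hence (π ∘ ρ ∘ σ)(J) = E.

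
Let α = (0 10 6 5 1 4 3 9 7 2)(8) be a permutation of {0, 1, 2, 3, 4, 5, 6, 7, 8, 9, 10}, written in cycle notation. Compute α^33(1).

1 lies in the 10-cycle (0 10 6 5 1 4 3 9 7 2).
Powers repeat with period 10 on this cycle, and 33 mod 10 = 3, so α^33(1) = α^3(1).
Advancing 3 steps from 1: 1 → 4 → 3 → 9.

9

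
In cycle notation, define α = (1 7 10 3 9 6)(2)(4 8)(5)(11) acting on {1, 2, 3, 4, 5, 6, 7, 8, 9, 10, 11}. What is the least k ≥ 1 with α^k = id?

The disjoint cycles have lengths 6, 2, 1, 1, 1.
The order of α is the least common multiple of its cycle lengths: lcm(6, 2) = 6.

6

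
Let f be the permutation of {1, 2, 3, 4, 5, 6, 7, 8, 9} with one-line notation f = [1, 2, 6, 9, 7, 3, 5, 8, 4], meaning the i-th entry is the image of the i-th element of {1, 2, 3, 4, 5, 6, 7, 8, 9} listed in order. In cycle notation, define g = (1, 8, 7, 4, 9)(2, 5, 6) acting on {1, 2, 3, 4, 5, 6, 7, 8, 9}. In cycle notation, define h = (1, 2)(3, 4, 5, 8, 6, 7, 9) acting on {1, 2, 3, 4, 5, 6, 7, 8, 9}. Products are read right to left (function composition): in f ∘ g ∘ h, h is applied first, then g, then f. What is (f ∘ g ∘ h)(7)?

1

Apply the permutations in order: h(7) = 9, then g(9) = 1, then f(1) = 1. So (f ∘ g ∘ h)(7) = 1.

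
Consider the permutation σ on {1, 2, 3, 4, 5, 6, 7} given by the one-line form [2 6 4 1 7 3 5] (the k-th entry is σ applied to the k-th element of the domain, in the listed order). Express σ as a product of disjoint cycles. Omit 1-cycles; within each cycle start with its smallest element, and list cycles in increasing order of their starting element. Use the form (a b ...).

(1 2 6 3 4)(5 7)

Iterating σ from 1 gives 1 → 2 → 6 → 3 → 4 → 1; that is the 5-cycle (1 2 6 3 4).
Repeating from the next unused element and collecting all non-trivial cycles gives (1 2 6 3 4)(5 7).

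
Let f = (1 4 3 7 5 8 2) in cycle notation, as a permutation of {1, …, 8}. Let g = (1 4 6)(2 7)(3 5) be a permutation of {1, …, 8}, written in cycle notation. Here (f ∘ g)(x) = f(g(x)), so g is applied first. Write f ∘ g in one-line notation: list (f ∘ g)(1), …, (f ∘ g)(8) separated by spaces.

(f ∘ g)(x) = f(g(x)). Computing each image: f(g(1)) = f(4) = 3, f(g(2)) = f(7) = 5, f(g(3)) = f(5) = 8, f(g(4)) = f(6) = 6, f(g(5)) = f(3) = 7, f(g(6)) = f(1) = 4, f(g(7)) = f(2) = 1, f(g(8)) = f(8) = 2.
Hence f ∘ g = [3 5 8 6 7 4 1 2].

3 5 8 6 7 4 1 2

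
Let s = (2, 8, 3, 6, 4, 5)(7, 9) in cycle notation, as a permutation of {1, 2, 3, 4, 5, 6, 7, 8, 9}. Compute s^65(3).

8

3 lies in the 6-cycle (2, 8, 3, 6, 4, 5).
Powers repeat with period 6 on this cycle, and 65 mod 6 = 5, so s^65(3) = s^5(3).
Stepping 5 places around the cycle: 3 → 6 → 4 → 5 → 2 → 8.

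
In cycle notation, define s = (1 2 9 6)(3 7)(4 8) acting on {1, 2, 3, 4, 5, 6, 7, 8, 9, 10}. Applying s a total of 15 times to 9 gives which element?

9 lies in the 4-cycle (1 2 9 6).
On a 4-cycle, s^4 is the identity, so s^15 = s^3 there (15 ≡ 3 mod 4).
Advancing 3 steps from 9: 9 → 6 → 1 → 2.

2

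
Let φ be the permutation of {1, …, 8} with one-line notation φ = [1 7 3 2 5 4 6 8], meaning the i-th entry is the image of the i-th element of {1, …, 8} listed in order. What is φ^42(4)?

Tracing 4 → 2 → … returns to 4 after 4 steps, so 4 lies in a 4-cycle (2, 7, 6, 4).
Powers repeat with period 4 on this cycle, and 42 mod 4 = 2, so φ^42(4) = φ^2(4).
Stepping 2 places around the cycle: 4 → 2 → 7.

7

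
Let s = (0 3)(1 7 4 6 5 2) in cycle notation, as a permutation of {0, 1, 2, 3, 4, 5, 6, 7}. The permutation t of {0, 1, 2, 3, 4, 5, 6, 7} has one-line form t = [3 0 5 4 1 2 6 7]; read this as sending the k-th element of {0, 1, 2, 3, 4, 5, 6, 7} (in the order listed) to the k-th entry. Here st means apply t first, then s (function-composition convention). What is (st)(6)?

5

First apply t: t(6) = 6, then s(6) = 5. Thus (st)(6) = 5.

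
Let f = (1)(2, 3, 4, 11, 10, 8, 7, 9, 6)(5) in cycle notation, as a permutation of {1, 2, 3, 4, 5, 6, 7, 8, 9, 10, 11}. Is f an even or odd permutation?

even

The cycle lengths are 9, 1, 1.
A cycle of length ℓ contributes ℓ−1 transpositions, so f is a product of 8 transpositions — even.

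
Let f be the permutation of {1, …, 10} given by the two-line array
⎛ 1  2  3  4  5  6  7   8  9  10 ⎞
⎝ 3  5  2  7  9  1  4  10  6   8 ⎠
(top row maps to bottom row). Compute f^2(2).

Tracing 2 → 5 → … returns to 2 after 6 steps, so 2 lies in a 6-cycle (1 3 2 5 9 6).
Advancing 2 steps from 2: 2 → 5 → 9.

9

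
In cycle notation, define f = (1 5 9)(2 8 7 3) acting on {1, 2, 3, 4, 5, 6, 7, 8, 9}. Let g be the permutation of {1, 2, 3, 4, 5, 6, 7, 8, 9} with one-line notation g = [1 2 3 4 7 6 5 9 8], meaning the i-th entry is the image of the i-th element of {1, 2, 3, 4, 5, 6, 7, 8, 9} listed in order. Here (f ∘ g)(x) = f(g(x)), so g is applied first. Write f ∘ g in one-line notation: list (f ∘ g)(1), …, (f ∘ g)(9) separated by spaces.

5 8 2 4 3 6 9 1 7

For each element, apply g then f: 1 → 1 → 5; 2 → 2 → 8; 3 → 3 → 2; 4 → 4 → 4; 5 → 7 → 3; 6 → 6 → 6; 7 → 5 → 9; 8 → 9 → 1; 9 → 8 → 7.
Collecting the images, f ∘ g = [5 8 2 4 3 6 9 1 7].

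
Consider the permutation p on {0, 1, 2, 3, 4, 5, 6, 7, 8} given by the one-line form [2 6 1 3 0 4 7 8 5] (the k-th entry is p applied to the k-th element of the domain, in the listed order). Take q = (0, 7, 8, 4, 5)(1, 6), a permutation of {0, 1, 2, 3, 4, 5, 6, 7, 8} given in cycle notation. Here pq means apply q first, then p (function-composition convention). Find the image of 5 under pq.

q(5) = 0, then p(0) = 2; composing gives (pq)(5) = 2.

2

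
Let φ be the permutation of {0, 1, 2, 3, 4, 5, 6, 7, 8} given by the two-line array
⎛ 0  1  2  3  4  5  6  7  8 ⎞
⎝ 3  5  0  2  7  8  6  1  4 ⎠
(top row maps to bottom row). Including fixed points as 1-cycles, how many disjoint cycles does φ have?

The cycle decomposition is (0 3 2)(1 5 8 4 7)(6), which has 3 cycles (counting 1-cycles).

3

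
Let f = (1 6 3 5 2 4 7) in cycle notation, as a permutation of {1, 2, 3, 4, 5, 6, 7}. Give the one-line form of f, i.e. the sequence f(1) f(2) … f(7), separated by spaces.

Reading each image from the cycles: 1↦6, 2↦4, 3↦5, 4↦7, 5↦2, 6↦3, 7↦1.
So the one-line form is 6 4 5 7 2 3 1.

6 4 5 7 2 3 1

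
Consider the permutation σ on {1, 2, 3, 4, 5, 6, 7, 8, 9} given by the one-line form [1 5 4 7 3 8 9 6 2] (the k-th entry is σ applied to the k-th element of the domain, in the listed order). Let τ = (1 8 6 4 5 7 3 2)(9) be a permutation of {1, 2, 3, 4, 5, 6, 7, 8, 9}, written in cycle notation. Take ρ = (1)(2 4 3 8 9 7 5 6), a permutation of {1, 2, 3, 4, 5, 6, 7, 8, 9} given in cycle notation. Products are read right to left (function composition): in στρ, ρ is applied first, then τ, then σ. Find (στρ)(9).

4

Apply the permutations in order: ρ(9) = 7, then τ(7) = 3, then σ(3) = 4. So (στρ)(9) = 4.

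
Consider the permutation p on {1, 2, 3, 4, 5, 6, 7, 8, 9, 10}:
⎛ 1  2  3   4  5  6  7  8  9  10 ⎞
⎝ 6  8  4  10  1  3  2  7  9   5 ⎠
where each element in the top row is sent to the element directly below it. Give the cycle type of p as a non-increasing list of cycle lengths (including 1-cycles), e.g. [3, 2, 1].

The disjoint cycles are (1, 6, 3, 4, 10, 5)(2, 8, 7)(9), with lengths 6, 3, 1 in non-increasing order.

[6, 3, 1]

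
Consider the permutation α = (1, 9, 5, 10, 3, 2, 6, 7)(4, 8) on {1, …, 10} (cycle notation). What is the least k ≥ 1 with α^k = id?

8

The disjoint cycles have lengths 8, 2.
Since disjoint cycles commute, ord(α) = lcm(8, 2) = 8.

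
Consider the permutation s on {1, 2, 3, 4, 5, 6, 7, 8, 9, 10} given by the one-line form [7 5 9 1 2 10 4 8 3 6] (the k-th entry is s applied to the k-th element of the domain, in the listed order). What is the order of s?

6

Writing s as disjoint cycles, the cycle lengths are 3, 2, 2, 2, 1.
The order is lcm(3, 2, 2, 2) = 6.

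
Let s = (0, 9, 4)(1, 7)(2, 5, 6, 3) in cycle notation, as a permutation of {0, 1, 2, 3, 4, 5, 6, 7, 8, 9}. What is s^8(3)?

3 lies in the 4-cycle (2, 5, 6, 3).
Since the cycle has length 4, s^8 acts on it the same as s^0 (8 mod 4 = 0).
So s^8(3) = 3.

3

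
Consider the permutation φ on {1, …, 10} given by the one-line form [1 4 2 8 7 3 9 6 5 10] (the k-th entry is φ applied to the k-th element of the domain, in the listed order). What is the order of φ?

15

Writing φ as disjoint cycles, the cycle lengths are 5, 3, 1, 1.
Since disjoint cycles commute, ord(φ) = lcm(5, 3) = 15.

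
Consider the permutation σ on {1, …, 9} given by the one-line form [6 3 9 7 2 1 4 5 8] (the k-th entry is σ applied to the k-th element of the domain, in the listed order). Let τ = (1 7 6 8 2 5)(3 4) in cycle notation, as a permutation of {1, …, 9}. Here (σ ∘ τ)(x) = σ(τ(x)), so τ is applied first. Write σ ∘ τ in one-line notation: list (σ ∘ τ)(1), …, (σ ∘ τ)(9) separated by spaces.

4 2 7 9 6 5 1 3 8

(σ ∘ τ)(x) = σ(τ(x)). Computing each image: σ(τ(1)) = σ(7) = 4, σ(τ(2)) = σ(5) = 2, σ(τ(3)) = σ(4) = 7, σ(τ(4)) = σ(3) = 9, σ(τ(5)) = σ(1) = 6, σ(τ(6)) = σ(8) = 5, σ(τ(7)) = σ(6) = 1, σ(τ(8)) = σ(2) = 3, σ(τ(9)) = σ(9) = 8.
Hence σ ∘ τ = [4 2 7 9 6 5 1 3 8].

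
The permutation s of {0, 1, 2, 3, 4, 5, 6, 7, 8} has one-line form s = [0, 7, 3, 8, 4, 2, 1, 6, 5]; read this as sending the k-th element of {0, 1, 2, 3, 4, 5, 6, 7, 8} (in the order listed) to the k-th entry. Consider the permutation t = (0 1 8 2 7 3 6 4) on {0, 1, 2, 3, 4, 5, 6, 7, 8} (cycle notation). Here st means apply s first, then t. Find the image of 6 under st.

First apply s: s(6) = 1, then t(1) = 8. Thus (st)(6) = 8.

8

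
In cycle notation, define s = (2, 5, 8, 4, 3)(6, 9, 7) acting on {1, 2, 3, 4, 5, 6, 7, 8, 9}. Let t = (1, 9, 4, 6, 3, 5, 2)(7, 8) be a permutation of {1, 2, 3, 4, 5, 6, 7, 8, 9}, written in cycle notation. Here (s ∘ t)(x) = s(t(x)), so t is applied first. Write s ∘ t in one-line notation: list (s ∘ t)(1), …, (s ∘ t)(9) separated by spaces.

(s ∘ t)(x) = s(t(x)). Computing each image: s(t(1)) = s(9) = 7, s(t(2)) = s(1) = 1, s(t(3)) = s(5) = 8, s(t(4)) = s(6) = 9, s(t(5)) = s(2) = 5, s(t(6)) = s(3) = 2, s(t(7)) = s(8) = 4, s(t(8)) = s(7) = 6, s(t(9)) = s(4) = 3.
Hence s ∘ t = [7 1 8 9 5 2 4 6 3].

7 1 8 9 5 2 4 6 3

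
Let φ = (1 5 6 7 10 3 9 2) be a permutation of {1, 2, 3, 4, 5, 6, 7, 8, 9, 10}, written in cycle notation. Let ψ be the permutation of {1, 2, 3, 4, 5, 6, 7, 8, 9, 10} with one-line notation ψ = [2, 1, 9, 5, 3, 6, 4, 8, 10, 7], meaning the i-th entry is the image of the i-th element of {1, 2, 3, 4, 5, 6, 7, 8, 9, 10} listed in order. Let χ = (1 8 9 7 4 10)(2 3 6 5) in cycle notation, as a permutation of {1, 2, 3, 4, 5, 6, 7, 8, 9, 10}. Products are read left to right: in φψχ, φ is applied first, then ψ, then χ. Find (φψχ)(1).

Chase 1: φ(1) = 5; ψ(5) = 3; χ(3) = 6. Hence (φψχ)(1) = 6.

6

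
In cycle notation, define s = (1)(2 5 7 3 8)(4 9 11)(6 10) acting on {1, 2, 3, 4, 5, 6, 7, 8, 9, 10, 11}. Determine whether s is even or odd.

odd

The cycle lengths are 5, 3, 2, 1.
A cycle is odd iff its length is even; s has 1 even-length cycle, so sgn(s) = (−1)^1 and s is odd.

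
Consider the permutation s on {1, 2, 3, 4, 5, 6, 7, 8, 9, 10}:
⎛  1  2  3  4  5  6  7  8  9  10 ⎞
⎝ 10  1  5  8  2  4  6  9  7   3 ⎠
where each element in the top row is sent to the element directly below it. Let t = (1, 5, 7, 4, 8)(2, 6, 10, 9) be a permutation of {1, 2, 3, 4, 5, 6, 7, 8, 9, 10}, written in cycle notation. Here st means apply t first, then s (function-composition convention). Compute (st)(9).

t(9) = 2, then s(2) = 1; composing gives (st)(9) = 1.

1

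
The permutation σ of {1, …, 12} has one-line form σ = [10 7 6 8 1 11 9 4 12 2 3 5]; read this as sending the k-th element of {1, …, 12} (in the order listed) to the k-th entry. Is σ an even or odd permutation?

odd

In disjoint-cycle form the cycle lengths are 7, 3, 2.
A cycle of length ℓ contributes ℓ−1 transpositions, so σ is a product of 6 + 2 + 1 = 9 transpositions — odd.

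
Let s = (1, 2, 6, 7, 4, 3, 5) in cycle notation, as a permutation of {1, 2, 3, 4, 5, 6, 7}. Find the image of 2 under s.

6

Within (1, 2, 6, 7, 4, 3, 5), 2 ↦ 6.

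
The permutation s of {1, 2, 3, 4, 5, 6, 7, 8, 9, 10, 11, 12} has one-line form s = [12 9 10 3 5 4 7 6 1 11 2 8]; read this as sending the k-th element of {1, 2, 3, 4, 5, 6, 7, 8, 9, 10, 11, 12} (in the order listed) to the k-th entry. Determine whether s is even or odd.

odd

In disjoint-cycle form the cycle lengths are 10, 1, 1.
A cycle of length ℓ contributes ℓ−1 transpositions, so s is a product of 9 transpositions — odd.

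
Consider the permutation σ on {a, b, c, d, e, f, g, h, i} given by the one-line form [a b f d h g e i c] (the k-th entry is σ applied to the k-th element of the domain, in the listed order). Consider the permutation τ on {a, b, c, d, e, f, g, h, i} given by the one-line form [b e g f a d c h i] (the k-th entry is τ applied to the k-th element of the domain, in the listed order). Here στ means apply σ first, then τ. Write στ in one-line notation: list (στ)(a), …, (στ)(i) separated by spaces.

b e d f h c a i g

For each element, apply σ then τ: a → a → b; b → b → e; c → f → d; d → d → f; e → h → h; f → g → c; g → e → a; h → i → i; i → c → g.
So στ in one-line form is b e d f h c a i g.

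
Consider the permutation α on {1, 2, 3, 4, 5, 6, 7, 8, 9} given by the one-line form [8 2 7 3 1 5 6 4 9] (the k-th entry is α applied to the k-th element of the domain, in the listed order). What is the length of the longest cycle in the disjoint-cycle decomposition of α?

Decomposing into disjoint cycles gives (1 8 4 3 7 6 5); the longest has length 7.

7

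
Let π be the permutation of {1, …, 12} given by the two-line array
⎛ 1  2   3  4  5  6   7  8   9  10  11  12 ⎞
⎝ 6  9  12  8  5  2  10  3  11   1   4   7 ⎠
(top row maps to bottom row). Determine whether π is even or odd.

In disjoint-cycle form the cycle lengths are 11, 1.
A cycle of length ℓ contributes ℓ−1 transpositions, so π is a product of 10 transpositions — even.

even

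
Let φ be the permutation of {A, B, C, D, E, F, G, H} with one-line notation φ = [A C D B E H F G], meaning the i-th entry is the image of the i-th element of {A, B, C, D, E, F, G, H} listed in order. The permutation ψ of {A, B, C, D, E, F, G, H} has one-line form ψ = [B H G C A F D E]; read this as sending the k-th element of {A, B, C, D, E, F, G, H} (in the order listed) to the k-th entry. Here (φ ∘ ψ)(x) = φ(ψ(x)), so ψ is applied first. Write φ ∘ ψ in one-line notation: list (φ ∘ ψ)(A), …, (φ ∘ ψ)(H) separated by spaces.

(φ ∘ ψ)(x) = φ(ψ(x)). Computing each image: φ(ψ(A)) = φ(B) = C, φ(ψ(B)) = φ(H) = G, φ(ψ(C)) = φ(G) = F, φ(ψ(D)) = φ(C) = D, φ(ψ(E)) = φ(A) = A, φ(ψ(F)) = φ(F) = H, φ(ψ(G)) = φ(D) = B, φ(ψ(H)) = φ(E) = E.
Hence φ ∘ ψ = [C G F D A H B E].

C G F D A H B E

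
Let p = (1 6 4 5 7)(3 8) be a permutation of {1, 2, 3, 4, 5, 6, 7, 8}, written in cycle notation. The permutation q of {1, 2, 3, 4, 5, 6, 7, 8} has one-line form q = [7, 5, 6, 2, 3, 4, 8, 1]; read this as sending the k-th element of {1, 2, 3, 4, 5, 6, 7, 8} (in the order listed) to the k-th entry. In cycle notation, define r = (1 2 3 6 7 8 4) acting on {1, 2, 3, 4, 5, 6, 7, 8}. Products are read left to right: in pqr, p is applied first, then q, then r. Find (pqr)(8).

7

Apply the permutations in order: p(8) = 3, then q(3) = 6, then r(6) = 7. So (pqr)(8) = 7.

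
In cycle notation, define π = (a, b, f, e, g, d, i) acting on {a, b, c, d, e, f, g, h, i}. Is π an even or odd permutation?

even

The cycle lengths are 7, 1, 1.
A cycle is odd iff its length is even; π has 0 even-length cycles, so sgn(π) = (−1)^0 and π is even.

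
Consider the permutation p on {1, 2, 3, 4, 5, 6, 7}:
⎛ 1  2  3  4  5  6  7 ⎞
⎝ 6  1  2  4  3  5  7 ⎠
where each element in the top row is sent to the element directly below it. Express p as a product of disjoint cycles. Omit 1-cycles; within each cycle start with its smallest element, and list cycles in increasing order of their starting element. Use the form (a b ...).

Start at 1 and follow images: 1 → 6 → 5 → 3 → 2 → 1, giving the cycle (1 6 5 3 2).
Continuing from each remaining unvisited element yields (1 6 5 3 2).

(1 6 5 3 2)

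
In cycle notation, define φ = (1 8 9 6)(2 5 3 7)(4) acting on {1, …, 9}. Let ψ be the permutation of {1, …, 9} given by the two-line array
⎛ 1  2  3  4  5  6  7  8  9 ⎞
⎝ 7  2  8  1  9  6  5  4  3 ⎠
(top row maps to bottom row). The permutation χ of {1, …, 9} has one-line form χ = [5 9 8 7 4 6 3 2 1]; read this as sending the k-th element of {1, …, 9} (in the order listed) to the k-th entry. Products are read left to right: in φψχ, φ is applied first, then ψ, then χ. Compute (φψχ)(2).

1

Chase 2: φ(2) = 5; ψ(5) = 9; χ(9) = 1. Hence (φψχ)(2) = 1.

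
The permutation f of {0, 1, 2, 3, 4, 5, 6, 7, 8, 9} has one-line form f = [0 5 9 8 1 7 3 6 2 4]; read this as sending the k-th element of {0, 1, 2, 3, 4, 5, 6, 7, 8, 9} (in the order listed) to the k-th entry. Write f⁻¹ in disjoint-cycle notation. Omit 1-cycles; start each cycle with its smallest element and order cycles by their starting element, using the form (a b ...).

First write f in disjoint cycles: (1 5 7 6 3 8 2 9 4).
Reversing each cycle (and rotating so the smallest element leads) gives f⁻¹ = (1 4 9 2 8 3 6 7 5).

(1 4 9 2 8 3 6 7 5)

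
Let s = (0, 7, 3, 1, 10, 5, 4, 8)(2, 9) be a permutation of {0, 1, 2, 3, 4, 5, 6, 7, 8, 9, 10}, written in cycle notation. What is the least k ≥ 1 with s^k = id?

8

The disjoint cycles have lengths 8, 2, 1.
The order is lcm(8, 2) = 8.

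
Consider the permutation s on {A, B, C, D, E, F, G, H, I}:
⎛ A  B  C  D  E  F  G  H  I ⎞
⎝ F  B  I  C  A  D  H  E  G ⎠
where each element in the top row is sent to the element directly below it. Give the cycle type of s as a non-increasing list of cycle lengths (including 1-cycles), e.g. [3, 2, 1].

[8, 1]

The disjoint cycles are (A F D C I G H E)(B), with lengths 8, 1 in non-increasing order.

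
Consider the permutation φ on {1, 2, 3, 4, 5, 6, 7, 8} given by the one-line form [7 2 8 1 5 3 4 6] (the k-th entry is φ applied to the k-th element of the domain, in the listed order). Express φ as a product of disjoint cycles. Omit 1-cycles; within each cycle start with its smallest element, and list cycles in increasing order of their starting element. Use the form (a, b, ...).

Start at 1 and follow images: 1 → 7 → 4 → 1, giving the cycle (1, 7, 4).
Repeating from the next unused element and collecting all non-trivial cycles gives (1, 7, 4)(3, 8, 6).

(1, 7, 4)(3, 8, 6)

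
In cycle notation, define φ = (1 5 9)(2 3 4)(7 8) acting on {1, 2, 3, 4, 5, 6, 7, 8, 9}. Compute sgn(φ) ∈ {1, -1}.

-1

The cycle lengths are 3, 3, 2, 1.
A cycle of length ℓ contributes ℓ−1 transpositions, so φ is a product of 2 + 2 + 1 = 5 transpositions — odd.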